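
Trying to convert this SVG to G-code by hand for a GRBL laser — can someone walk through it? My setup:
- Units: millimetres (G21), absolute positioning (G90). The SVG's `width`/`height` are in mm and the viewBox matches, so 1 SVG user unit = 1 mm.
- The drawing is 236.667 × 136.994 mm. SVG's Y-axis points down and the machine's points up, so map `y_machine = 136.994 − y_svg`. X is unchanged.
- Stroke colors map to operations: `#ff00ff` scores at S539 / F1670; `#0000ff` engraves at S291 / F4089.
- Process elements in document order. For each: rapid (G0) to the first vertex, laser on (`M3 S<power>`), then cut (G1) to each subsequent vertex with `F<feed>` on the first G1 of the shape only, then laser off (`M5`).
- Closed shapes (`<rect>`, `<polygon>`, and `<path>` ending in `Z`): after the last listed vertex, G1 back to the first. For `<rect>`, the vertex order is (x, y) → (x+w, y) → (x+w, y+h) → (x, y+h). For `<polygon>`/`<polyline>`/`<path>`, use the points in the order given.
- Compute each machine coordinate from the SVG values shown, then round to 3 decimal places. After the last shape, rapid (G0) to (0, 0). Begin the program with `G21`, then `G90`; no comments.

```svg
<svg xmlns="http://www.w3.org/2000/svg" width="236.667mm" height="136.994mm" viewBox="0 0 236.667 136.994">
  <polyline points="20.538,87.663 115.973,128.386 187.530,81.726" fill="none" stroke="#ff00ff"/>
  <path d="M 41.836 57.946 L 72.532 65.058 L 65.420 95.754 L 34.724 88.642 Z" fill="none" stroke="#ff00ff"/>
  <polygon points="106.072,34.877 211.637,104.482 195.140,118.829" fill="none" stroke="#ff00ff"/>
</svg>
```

1 u = 1 mm; y_m = 136.994 − y.

[1] `<polyline>` open polyline, #ff00ff→score S539 F1670: (20.538,49.331) → (115.973,8.608) → (187.530,55.268)

[2] `<path>` regular polygon, #ff00ff→score S539 F1670: (41.836,79.048) → (72.532,71.936) → (65.420,41.240) → (34.724,48.352) → (41.836,79.048) (closed)

[3] `<polygon>` closed polygon, #ff00ff→score S539 F1670: (106.072,102.117) → (211.637,32.512) → (195.140,18.165) → (106.072,102.117) (closed)

G21
G90
G0 X20.538 Y49.331
M3 S539
G1 X115.973 Y8.608 F1670
G1 X187.530 Y55.268
M5
G0 X41.836 Y79.048
M3 S539
G1 X72.532 Y71.936 F1670
G1 X65.420 Y41.240
G1 X34.724 Y48.352
G1 X41.836 Y79.048
M5
G0 X106.072 Y102.117
M3 S539
G1 X211.637 Y32.512 F1670
G1 X195.140 Y18.165
G1 X106.072 Y102.117
M5
G0 X0.000 Y0.000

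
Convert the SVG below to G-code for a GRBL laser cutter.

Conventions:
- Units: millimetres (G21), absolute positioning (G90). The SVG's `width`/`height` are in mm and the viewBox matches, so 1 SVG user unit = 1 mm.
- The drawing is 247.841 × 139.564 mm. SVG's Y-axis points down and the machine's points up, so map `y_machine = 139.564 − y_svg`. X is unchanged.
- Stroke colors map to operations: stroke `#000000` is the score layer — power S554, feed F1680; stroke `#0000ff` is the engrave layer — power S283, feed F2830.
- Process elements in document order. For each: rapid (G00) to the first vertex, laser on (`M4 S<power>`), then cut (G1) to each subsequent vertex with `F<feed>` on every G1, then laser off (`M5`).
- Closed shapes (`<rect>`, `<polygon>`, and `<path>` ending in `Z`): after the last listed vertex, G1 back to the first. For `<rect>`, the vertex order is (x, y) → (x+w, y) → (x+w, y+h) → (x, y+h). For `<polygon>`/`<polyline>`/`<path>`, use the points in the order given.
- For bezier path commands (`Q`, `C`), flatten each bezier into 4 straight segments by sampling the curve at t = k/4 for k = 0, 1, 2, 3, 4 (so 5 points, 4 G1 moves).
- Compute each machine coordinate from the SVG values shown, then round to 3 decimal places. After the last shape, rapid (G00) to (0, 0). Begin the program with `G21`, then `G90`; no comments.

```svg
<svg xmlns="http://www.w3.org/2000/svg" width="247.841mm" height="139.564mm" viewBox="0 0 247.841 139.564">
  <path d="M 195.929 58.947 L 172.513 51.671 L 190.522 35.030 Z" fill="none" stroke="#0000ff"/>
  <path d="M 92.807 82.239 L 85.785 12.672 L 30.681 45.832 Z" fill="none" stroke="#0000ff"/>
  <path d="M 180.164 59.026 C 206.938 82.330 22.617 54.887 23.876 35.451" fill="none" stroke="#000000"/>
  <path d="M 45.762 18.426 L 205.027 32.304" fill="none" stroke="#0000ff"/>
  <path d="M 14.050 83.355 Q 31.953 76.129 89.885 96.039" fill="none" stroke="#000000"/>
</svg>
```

viewBox `0 0 247.841 139.564` with mm width/height → 1 unit = 1 mm. Flip: y_m = 139.564 − y_svg.

**Shape 1** — `<path>` regular polygon, stroke `#0000ff` → engrave (S283, F2830). Machine vertices: (195.929,80.617) → (172.513,87.893) → (190.522,104.534) → (195.929,80.617). Closed: final G1 returns to the first vertex.

**Shape 2** — `<path>` closed polygon, stroke `#0000ff` → engrave (S283, F2830). Machine vertices: (92.807,57.325) → (85.785,126.892) → (30.681,93.732) → (92.807,57.325). Closed: final G1 returns to the first vertex.

**Shape 3** — `<path>` cubic bezier, stroke `#000000` → score (S554, F1680). Control points (SVG): P0=(180.164,59.026), P1=(206.938,82.330), P2=(22.617,54.887), P3=(23.876,35.451); sampled at t=k/4. Machine vertices: (180.164,80.538) → (166.862,71.657) → (111.588,76.298) → (51.530,88.953) → (23.876,104.113). Open path.

**Shape 4** — `<path>` line segment, stroke `#0000ff` → engrave (S283, F2830). Machine vertices: (45.762,121.138) → (205.027,107.260). Open path.

**Shape 5** — `<path>` quadratic bezier, stroke `#000000` → score (S554, F1680). Control points (SVG): P0=(14.050,83.355), P1=(31.953,76.129), P2=(89.885,96.039); sampled at t=k/4. Machine vertices: (14.050,56.209) → (25.503,58.126) → (41.960,56.651) → (63.421,51.784) → (89.885,43.525). Open path.

G21
G90
G00 X195.929 Y80.617
M4 S283
G1 X172.513 Y87.893 F2830
G1 X190.522 Y104.534 F2830
G1 X195.929 Y80.617 F2830
M5
G00 X92.807 Y57.325
M4 S283
G1 X85.785 Y126.892 F2830
G1 X30.681 Y93.732 F2830
G1 X92.807 Y57.325 F2830
M5
G00 X180.164 Y80.538
M4 S554
G1 X166.862 Y71.657 F1680
G1 X111.588 Y76.298 F1680
G1 X51.530 Y88.953 F1680
G1 X23.876 Y104.113 F1680
M5
G00 X45.762 Y121.138
M4 S283
G1 X205.027 Y107.260 F2830
M5
G00 X14.050 Y56.209
M4 S554
G1 X25.503 Y58.126 F1680
G1 X41.960 Y56.651 F1680
G1 X63.421 Y51.784 F1680
G1 X89.885 Y43.525 F1680
M5
G00 X0.000 Y0.000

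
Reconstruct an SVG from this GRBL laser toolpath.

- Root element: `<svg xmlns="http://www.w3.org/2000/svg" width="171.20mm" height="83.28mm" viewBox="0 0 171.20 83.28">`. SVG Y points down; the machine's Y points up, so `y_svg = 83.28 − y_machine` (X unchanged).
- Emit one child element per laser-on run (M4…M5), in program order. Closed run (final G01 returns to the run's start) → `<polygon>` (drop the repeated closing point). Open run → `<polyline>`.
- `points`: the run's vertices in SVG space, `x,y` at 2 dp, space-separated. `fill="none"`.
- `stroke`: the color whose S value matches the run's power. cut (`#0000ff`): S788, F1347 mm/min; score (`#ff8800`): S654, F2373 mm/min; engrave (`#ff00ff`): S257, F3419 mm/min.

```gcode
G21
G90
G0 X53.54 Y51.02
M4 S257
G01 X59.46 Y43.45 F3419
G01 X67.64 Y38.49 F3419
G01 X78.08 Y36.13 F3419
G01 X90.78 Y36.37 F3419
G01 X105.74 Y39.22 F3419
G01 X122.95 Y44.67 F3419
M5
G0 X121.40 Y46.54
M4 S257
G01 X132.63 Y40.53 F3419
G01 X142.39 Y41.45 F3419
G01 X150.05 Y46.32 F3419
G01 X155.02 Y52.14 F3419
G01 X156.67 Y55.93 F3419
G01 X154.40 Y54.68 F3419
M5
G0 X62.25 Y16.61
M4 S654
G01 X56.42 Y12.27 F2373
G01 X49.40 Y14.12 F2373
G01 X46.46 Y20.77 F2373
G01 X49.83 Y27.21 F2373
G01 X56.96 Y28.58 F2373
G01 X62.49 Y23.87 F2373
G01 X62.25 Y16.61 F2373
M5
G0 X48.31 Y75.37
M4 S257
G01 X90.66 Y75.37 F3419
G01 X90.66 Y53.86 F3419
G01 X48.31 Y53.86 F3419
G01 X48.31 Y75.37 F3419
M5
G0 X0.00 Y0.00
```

<svg xmlns="http://www.w3.org/2000/svg" width="171.20mm" height="83.28mm" viewBox="0 0 171.20 83.28">
  <polyline points="53.54,32.26 59.46,39.83 67.64,44.79 78.08,47.15 90.78,46.91 105.74,44.06 122.95,38.61" fill="none" stroke="#ff00ff"/>
  <polyline points="121.40,36.74 132.63,42.75 142.39,41.83 150.05,36.96 155.02,31.14 156.67,27.35 154.40,28.60" fill="none" stroke="#ff00ff"/>
  <polygon points="62.25,66.67 56.42,71.01 49.40,69.16 46.46,62.51 49.83,56.07 56.96,54.70 62.49,59.41" fill="none" stroke="#ff8800"/>
  <polygon points="48.31,7.91 90.66,7.91 90.66,29.42 48.31,29.42" fill="none" stroke="#ff00ff"/>
</svg>

Each laser-on run becomes one SVG element. Flip Y back into SVG space with y_svg = 83.28 − y_machine.

Run 1: power S257 maps to stroke `#ff00ff` (engrave). The run is open, so emit a `<polyline>` with points (Y-flipped): 53.54,32.26 59.46,39.83 67.64,44.79 78.08,47.15 90.78,46.91 105.74,44.06 122.95,38.61.

Run 2: S257 ⇒ engrave layer `#ff00ff`. The run is open, so emit a `<polyline>` with points (Y-flipped): 121.40,36.74 132.63,42.75 142.39,41.83 150.05,36.96 155.02,31.14 156.67,27.35 154.40,28.60.

Run 3: power S654 maps to stroke `#ff8800` (score). The run returns to its start, so emit a `<polygon>` with points (Y-flipped): 62.25,66.67 56.42,71.01 49.40,69.16 46.46,62.51 49.83,56.07 56.96,54.70 62.49,59.41.

Run 4: power S257 maps to stroke `#ff00ff` (engrave). The run returns to its start, so emit a `<polygon>` with points (Y-flipped): 48.31,7.91 90.66,7.91 90.66,29.42 48.31,29.42.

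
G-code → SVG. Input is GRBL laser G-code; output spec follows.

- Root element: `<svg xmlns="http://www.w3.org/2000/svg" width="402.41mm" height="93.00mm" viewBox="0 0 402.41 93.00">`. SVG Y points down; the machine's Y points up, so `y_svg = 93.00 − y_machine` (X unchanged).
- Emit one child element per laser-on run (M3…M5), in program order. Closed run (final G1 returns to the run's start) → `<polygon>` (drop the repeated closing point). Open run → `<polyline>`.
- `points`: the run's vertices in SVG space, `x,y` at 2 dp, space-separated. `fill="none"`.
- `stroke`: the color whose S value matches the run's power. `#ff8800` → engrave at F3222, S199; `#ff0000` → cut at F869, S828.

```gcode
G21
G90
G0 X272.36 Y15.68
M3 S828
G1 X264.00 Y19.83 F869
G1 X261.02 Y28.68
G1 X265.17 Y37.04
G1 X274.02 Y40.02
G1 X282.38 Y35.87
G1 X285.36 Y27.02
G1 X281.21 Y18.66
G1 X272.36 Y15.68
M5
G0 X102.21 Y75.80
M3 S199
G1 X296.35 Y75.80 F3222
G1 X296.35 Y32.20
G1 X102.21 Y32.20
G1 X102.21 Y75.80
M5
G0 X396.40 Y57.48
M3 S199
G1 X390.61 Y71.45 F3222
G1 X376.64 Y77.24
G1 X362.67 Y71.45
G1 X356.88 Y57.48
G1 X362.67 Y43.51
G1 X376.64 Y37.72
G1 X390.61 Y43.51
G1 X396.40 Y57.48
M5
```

Each laser-on run becomes one SVG element. Flip Y back into SVG space with y_svg = 93.00 − y_machine.

Run 1: S828 ⇒ cut layer `#ff0000`. The run returns to its start, so emit a `<polygon>` with points (Y-flipped): 272.36,77.32 264.00,73.17 261.02,64.32 265.17,55.96 274.02,52.98 282.38,57.13 285.36,65.98 281.21,74.34.

Run 2: S199 ⇒ engrave layer `#ff8800`. The run returns to its start, so emit a `<polygon>` with points (Y-flipped): 102.21,17.20 296.35,17.20 296.35,60.80 102.21,60.80.

Run 3: power S199 maps to stroke `#ff8800` (engrave). The run returns to its start, so emit a `<polygon>` with points (Y-flipped): 396.40,35.52 390.61,21.55 376.64,15.76 362.67,21.55 356.88,35.52 362.67,49.49 376.64,55.28 390.61,49.49.

<svg xmlns="http://www.w3.org/2000/svg" width="402.41mm" height="93.00mm" viewBox="0 0 402.41 93.00">
  <polygon points="272.36,77.32 264.00,73.17 261.02,64.32 265.17,55.96 274.02,52.98 282.38,57.13 285.36,65.98 281.21,74.34" fill="none" stroke="#ff0000"/>
  <polygon points="102.21,17.20 296.35,17.20 296.35,60.80 102.21,60.80" fill="none" stroke="#ff8800"/>
  <polygon points="396.40,35.52 390.61,21.55 376.64,15.76 362.67,21.55 356.88,35.52 362.67,49.49 376.64,55.28 390.61,49.49" fill="none" stroke="#ff8800"/>
</svg>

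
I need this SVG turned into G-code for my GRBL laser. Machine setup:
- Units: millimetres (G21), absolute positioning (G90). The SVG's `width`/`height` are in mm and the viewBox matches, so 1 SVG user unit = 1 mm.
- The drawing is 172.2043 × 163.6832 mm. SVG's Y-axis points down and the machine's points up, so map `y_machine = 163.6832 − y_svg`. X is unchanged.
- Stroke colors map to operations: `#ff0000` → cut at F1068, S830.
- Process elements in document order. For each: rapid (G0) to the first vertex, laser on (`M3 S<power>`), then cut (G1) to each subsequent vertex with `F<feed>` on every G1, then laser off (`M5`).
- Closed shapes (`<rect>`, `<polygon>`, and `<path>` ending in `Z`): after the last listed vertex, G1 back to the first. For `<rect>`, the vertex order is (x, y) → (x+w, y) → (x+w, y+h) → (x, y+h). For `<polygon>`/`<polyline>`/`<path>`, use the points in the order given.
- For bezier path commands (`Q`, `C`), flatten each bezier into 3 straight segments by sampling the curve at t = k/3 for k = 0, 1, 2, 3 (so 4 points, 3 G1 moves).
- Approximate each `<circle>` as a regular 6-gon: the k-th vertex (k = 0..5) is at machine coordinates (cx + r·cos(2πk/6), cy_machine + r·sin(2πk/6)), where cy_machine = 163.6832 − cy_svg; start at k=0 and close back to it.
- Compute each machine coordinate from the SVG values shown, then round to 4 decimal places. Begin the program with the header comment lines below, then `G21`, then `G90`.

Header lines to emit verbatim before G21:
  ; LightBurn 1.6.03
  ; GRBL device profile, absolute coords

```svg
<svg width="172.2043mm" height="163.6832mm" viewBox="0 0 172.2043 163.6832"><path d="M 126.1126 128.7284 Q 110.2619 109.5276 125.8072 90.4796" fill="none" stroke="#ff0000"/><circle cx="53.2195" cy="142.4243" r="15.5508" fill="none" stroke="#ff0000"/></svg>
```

Since the viewBox matches the mm dimensions, user units are millimetres directly. The only transform is the Y-flip y_m = 163.6832 − y_svg.

Shape 1 is a quadratic bezier drawn with `<path>`. Its stroke #ff0000 means cut at S830, F1068. After flipping Y the toolpath is (126.1126,34.9548) → (119.0339,47.7384) → (118.9321,60.4880) → (125.8072,73.2036).

Shape 2 is a circle drawn with `<circle>`. Its stroke #ff0000 means cut at S830, F1068. After flipping Y the toolpath is (68.7703,21.2589) → (60.9949,34.7263) → (45.4441,34.7263) → (37.6687,21.2589) → (45.4441,7.7915) → (60.9949,7.7915) → (68.7703,21.2589), returning to the start.

; LightBurn 1.6.03
; GRBL device profile, absolute coords
G21
G90
G0 X126.1126 Y34.9548
M3 S830
G1 X119.0339 Y47.7384 F1068
G1 X118.9321 Y60.4880 F1068
G1 X125.8072 Y73.2036 F1068
M5
G0 X68.7703 Y21.2589
M3 S830
G1 X60.9949 Y34.7263 F1068
G1 X45.4441 Y34.7263 F1068
G1 X37.6687 Y21.2589 F1068
G1 X45.4441 Y7.7915 F1068
G1 X60.9949 Y7.7915 F1068
G1 X68.7703 Y21.2589 F1068
M5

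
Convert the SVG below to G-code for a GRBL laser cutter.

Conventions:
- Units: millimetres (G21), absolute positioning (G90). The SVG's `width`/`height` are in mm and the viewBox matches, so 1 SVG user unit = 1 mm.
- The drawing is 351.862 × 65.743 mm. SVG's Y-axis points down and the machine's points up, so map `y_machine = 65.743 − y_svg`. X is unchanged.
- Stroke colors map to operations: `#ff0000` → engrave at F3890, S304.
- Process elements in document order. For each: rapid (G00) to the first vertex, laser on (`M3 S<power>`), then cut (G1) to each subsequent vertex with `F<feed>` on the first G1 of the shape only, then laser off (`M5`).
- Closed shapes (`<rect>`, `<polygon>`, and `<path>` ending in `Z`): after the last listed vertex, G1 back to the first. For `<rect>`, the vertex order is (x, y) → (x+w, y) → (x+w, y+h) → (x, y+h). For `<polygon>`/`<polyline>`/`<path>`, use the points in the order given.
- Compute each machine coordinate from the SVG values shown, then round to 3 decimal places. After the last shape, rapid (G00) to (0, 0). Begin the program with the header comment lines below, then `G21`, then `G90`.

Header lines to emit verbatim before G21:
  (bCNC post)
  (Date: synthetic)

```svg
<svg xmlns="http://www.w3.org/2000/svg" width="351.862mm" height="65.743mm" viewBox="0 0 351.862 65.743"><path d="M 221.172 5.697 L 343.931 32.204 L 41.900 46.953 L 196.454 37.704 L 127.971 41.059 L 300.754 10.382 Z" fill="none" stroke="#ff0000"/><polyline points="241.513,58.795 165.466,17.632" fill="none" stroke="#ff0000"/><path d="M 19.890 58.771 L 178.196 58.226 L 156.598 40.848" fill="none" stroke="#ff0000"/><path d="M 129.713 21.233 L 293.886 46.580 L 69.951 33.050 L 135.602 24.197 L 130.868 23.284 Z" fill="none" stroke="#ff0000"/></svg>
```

(bCNC post)
(Date: synthetic)
G21
G90
G00 X221.172 Y60.046
M3 S304
G1 X343.931 Y33.539 F3890
G1 X41.900 Y18.790
G1 X196.454 Y28.039
G1 X127.971 Y24.684
G1 X300.754 Y55.361
G1 X221.172 Y60.046
M5
G00 X241.513 Y6.948
M3 S304
G1 X165.466 Y48.111 F3890
M5
G00 X19.890 Y6.972
M3 S304
G1 X178.196 Y7.517 F3890
G1 X156.598 Y24.895
M5
G00 X129.713 Y44.510
M3 S304
G1 X293.886 Y19.163 F3890
G1 X69.951 Y32.693
G1 X135.602 Y41.546
G1 X130.868 Y42.459
G1 X129.713 Y44.510
M5
G00 X0.000 Y0.000

1 u = 1 mm; y_m = 65.743 − y.

[1] `<path>` closed polygon, #ff0000→engrave S304 F3890: (221.172,60.046) → (343.931,33.539) → (41.900,18.790) → (196.454,28.039) → (127.971,24.684) → (300.754,55.361) → (221.172,60.046) (closed)

[2] `<polyline>` line segment, #ff0000→engrave S304 F3890: (241.513,6.948) → (165.466,48.111)

[3] `<path>` open polyline, #ff0000→engrave S304 F3890: (19.890,6.972) → (178.196,7.517) → (156.598,24.895)

[4] `<path>` closed polygon, #ff0000→engrave S304 F3890: (129.713,44.510) → (293.886,19.163) → (69.951,32.693) → (135.602,41.546) → (130.868,42.459) → (129.713,44.510) (closed)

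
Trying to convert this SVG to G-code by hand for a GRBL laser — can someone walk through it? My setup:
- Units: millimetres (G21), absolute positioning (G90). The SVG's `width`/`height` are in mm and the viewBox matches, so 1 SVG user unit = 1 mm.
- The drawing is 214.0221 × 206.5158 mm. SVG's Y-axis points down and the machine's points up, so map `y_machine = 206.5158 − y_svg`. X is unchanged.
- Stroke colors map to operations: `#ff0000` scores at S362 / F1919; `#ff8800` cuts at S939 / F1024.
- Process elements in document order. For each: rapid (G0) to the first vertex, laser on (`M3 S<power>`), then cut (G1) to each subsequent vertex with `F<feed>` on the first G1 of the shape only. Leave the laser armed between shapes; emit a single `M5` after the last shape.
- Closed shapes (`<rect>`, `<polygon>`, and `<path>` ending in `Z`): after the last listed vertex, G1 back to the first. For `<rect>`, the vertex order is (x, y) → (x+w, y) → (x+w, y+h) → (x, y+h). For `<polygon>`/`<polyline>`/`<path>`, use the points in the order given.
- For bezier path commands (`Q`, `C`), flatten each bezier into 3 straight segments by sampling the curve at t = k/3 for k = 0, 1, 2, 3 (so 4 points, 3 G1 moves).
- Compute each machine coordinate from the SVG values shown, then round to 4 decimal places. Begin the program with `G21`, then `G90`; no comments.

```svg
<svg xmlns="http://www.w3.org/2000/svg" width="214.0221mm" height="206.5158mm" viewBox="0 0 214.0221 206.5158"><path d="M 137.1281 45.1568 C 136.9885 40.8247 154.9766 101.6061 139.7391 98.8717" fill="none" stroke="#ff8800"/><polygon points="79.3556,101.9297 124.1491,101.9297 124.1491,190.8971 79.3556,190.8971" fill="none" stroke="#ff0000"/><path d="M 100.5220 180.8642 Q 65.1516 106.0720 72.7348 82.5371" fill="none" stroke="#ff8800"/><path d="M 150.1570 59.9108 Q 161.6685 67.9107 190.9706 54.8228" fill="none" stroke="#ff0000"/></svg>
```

1 u = 1 mm; y_m = 206.5158 − y.

[1] `<path>` cubic bezier, #ff8800→cut S939 F1024: (137.1281,161.3590) → (141.1291,148.7506) → (145.8034,121.3176) → (139.7391,107.6441)

[2] `<polygon>` rectangle, #ff0000→score S362 F1919: (79.3556,104.5861) → (124.1491,104.5861) → (124.1491,15.6187) → (79.3556,15.6187) → (79.3556,104.5861) (closed)

[3] `<path>` quadratic bezier, #ff8800→cut S939 F1024: (100.5220,25.6516) → (81.7144,69.8178) → (72.4520,102.5935) → (72.7348,123.9787)

[4] `<path>` quadratic bezier, #ff0000→score S362 F1919: (150.1570,146.6050) → (159.8081,143.6148) → (173.4126,145.3108) → (190.9706,151.6930)

G21
G90
G0 X137.1281 Y161.3590
M3 S939
G1 X141.1291 Y148.7506 F1024
G1 X145.8034 Y121.3176
G1 X139.7391 Y107.6441
G0 X79.3556 Y104.5861
M3 S362
G1 X124.1491 Y104.5861 F1919
G1 X124.1491 Y15.6187
G1 X79.3556 Y15.6187
G1 X79.3556 Y104.5861
G0 X100.5220 Y25.6516
M3 S939
G1 X81.7144 Y69.8178 F1024
G1 X72.4520 Y102.5935
G1 X72.7348 Y123.9787
G0 X150.1570 Y146.6050
M3 S362
G1 X159.8081 Y143.6148 F1919
G1 X173.4126 Y145.3108
G1 X190.9706 Y151.6930
M5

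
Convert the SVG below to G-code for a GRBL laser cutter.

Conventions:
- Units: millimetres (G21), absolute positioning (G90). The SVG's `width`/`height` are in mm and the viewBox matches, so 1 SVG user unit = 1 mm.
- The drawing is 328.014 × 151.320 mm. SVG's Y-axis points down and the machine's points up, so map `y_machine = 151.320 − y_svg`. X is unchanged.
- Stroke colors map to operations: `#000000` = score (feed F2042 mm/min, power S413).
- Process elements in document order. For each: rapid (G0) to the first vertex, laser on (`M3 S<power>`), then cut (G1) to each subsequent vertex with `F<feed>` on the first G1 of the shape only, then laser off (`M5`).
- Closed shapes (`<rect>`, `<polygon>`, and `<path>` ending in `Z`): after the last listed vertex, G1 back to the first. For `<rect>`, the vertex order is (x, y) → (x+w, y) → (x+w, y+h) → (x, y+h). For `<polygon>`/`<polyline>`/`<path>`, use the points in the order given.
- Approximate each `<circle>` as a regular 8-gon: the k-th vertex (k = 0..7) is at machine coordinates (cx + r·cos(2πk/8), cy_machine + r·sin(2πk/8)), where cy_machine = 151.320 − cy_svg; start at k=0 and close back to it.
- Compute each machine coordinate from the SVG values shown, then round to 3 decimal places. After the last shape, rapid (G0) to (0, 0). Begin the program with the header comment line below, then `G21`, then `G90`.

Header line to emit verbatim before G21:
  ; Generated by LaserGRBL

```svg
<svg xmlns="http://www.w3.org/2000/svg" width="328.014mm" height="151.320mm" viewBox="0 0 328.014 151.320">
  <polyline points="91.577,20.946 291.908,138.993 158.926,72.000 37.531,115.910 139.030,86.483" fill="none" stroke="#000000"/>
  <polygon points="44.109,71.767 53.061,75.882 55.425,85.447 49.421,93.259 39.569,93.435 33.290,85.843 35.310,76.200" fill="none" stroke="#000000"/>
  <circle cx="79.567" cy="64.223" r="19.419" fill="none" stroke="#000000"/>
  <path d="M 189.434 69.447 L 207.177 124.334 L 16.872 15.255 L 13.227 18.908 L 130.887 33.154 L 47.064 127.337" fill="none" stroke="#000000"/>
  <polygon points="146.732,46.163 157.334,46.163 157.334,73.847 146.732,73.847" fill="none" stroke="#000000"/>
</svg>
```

; Generated by LaserGRBL
G21
G90
G0 X91.577 Y130.374
M3 S413
G1 X291.908 Y12.327 F2042
G1 X158.926 Y79.320
G1 X37.531 Y35.410
G1 X139.030 Y64.837
M5
G0 X44.109 Y79.553
M3 S413
G1 X53.061 Y75.438 F2042
G1 X55.425 Y65.873
G1 X49.421 Y58.061
G1 X39.569 Y57.885
G1 X33.290 Y65.477
G1 X35.310 Y75.120
G1 X44.109 Y79.553
M5
G0 X98.986 Y87.097
M3 S413
G1 X93.298 Y100.828 F2042
G1 X79.567 Y106.516
G1 X65.836 Y100.828
G1 X60.148 Y87.097
G1 X65.836 Y73.366
G1 X79.567 Y67.678
G1 X93.298 Y73.366
G1 X98.986 Y87.097
M5
G0 X189.434 Y81.873
M3 S413
G1 X207.177 Y26.986 F2042
G1 X16.872 Y136.065
G1 X13.227 Y132.412
G1 X130.887 Y118.166
G1 X47.064 Y23.983
M5
G0 X146.732 Y105.157
M3 S413
G1 X157.334 Y105.157 F2042
G1 X157.334 Y77.473
G1 X146.732 Y77.473
G1 X146.732 Y105.157
M5
G0 X0.000 Y0.000

viewBox `0 0 328.014 151.320` with mm width/height → 1 unit = 1 mm. Flip: y_m = 151.320 − y_svg.

**Shape 1** — `<polyline>` open polyline, stroke `#000000` → score (S413, F2042). Machine vertices: (91.577,130.374) → (291.908,12.327) → (158.926,79.320) → (37.531,35.410) → (139.030,64.837). Open path.

**Shape 2** — `<polygon>` regular polygon, stroke `#000000` → score (S413, F2042). Machine vertices: (44.109,79.553) → (53.061,75.438) → (55.425,65.873) → (49.421,58.061) → (39.569,57.885) → (33.290,65.477) → (35.310,75.120) → (44.109,79.553). Closed: final G1 returns to the first vertex.

**Shape 3** — `<circle>` circle, stroke `#000000` → score (S413, F2042). Machine vertices: (98.986,87.097) → (93.298,100.828) → (79.567,106.516) → (65.836,100.828) → (60.148,87.097) → (65.836,73.366) → (79.567,67.678) → (93.298,73.366) → (98.986,87.097). Closed: final G1 returns to the first vertex.

**Shape 4** — `<path>` open polyline, stroke `#000000` → score (S413, F2042). Machine vertices: (189.434,81.873) → (207.177,26.986) → (16.872,136.065) → (13.227,132.412) → (130.887,118.166) → (47.064,23.983). Open path.

**Shape 5** — `<polygon>` rectangle, stroke `#000000` → score (S413, F2042). Machine vertices: (146.732,105.157) → (157.334,105.157) → (157.334,77.473) → (146.732,77.473) → (146.732,105.157). Closed: final G1 returns to the first vertex.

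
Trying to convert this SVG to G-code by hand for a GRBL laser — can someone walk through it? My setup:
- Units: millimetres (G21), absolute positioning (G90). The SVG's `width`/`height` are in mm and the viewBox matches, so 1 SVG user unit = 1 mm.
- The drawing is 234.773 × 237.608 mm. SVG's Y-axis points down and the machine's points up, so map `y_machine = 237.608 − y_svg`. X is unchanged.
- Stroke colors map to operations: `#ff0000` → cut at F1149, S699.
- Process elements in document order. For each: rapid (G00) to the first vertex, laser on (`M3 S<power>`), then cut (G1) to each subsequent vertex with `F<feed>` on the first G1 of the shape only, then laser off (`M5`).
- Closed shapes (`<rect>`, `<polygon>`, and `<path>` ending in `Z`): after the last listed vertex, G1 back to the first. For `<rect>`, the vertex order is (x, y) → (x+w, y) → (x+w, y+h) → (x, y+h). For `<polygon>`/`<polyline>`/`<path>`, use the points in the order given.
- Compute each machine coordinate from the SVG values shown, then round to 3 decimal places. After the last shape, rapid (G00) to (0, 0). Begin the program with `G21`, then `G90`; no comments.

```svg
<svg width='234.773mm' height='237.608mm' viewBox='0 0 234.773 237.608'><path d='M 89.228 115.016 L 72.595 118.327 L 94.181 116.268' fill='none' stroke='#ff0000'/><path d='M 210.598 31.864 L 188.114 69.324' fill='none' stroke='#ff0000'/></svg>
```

G21
G90
G00 X89.228 Y122.592
M3 S699
G1 X72.595 Y119.281 F1149
G1 X94.181 Y121.340
M5
G00 X210.598 Y205.744
M3 S699
G1 X188.114 Y168.284 F1149
M5
G00 X0.000 Y0.000

Since the viewBox matches the mm dimensions, user units are millimetres directly. The only transform is the Y-flip y_m = 237.608 − y_svg.

Shape 1 is a open polyline drawn with `<path>`. Its stroke #ff0000 means cut at S699, F1149. After flipping Y the toolpath is (89.228,122.592) → (72.595,119.281) → (94.181,121.340).

Shape 2 is a line segment drawn with `<path>`. Its stroke #ff0000 means cut at S699, F1149. After flipping Y the toolpath is (210.598,205.744) → (188.114,168.284).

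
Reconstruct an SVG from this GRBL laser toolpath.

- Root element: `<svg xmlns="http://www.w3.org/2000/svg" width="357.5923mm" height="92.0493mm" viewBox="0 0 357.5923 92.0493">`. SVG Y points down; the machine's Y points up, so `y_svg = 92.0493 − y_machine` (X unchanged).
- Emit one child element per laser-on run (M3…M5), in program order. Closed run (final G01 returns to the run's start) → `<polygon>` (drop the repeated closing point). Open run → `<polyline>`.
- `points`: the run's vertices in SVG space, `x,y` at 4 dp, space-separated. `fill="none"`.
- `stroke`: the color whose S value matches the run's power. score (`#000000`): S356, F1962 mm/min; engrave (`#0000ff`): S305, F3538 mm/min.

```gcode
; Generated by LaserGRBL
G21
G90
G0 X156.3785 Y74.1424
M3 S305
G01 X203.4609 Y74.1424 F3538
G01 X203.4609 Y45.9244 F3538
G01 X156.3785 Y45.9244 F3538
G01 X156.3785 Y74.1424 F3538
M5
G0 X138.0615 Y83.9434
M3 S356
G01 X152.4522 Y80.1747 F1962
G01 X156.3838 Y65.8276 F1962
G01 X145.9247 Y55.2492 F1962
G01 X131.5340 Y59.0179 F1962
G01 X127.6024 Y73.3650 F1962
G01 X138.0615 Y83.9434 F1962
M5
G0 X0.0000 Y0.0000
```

y_svg = 92.0493 − y_m.

[1] S305→`#0000ff` (engrave); closed run; points: 156.3785,17.9069 203.4609,17.9069 203.4609,46.1249 156.3785,46.1249

[2] S356→`#000000` (score); closed run; points: 138.0615,8.1059 152.4522,11.8746 156.3838,26.2217 145.9247,36.8001 131.5340,33.0314 127.6024,18.6843

<svg xmlns="http://www.w3.org/2000/svg" width="357.5923mm" height="92.0493mm" viewBox="0 0 357.5923 92.0493">
  <polygon points="156.3785,17.9069 203.4609,17.9069 203.4609,46.1249 156.3785,46.1249" fill="none" stroke="#0000ff"/>
  <polygon points="138.0615,8.1059 152.4522,11.8746 156.3838,26.2217 145.9247,36.8001 131.5340,33.0314 127.6024,18.6843" fill="none" stroke="#000000"/>
</svg>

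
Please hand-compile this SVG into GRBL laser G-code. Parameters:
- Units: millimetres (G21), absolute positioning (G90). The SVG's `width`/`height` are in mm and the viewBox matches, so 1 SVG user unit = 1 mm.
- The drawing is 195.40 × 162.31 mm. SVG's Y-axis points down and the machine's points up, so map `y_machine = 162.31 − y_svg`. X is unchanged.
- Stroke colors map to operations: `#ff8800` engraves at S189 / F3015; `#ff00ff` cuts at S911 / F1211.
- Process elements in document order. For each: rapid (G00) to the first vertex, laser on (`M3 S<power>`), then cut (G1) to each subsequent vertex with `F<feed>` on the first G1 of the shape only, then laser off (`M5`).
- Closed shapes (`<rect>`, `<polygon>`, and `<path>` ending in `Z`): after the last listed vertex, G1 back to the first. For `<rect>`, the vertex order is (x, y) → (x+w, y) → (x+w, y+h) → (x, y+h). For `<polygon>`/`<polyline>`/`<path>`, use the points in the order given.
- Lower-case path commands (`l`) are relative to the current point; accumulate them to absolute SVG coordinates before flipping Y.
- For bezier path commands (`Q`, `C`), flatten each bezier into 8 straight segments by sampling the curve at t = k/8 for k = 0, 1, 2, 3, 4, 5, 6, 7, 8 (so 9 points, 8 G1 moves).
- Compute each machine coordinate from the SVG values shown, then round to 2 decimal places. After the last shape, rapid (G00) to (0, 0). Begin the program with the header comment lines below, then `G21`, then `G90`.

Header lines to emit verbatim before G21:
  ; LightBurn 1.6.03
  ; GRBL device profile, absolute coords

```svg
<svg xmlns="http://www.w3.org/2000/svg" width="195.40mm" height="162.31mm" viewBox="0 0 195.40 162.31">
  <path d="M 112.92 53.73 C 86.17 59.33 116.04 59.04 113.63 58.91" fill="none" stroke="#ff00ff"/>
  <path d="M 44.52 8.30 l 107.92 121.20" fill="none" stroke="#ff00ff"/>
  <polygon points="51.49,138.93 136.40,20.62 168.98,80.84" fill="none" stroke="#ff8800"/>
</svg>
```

; LightBurn 1.6.03
; GRBL device profile, absolute coords
G21
G90
G00 X112.92 Y108.58
M3 S911
G1 X105.37 Y106.74 F1211
G1 X102.08 Y105.39
G1 X102.02 Y104.45
G1 X104.15 Y103.84
G1 X107.41 Y103.51
G1 X110.77 Y103.37
G1 X113.19 Y103.36
G1 X113.63 Y103.40
M5
G00 X44.52 Y154.01
M3 S911
G1 X152.44 Y32.81 F1211
M5
G00 X51.49 Y23.38
M3 S189
G1 X136.40 Y141.69 F3015
G1 X168.98 Y81.47
G1 X51.49 Y23.38
M5
G00 X0.00 Y0.00

1 u = 1 mm; y_m = 162.31 − y.

[1] `<path>` cubic bezier, #ff00ff→cut S911 F1211: (112.92,108.58) → (105.37,106.74) → (102.08,105.39) → (102.02,104.45) → (104.15,103.84) → (107.41,103.51) → (110.77,103.37) → (113.19,103.36) → (113.63,103.40)

[2] `<path>` line segment, #ff00ff→cut S911 F1211: (44.52,154.01) → (152.44,32.81)

[3] `<polygon>` closed polygon, #ff8800→engrave S189 F3015: (51.49,23.38) → (136.40,141.69) → (168.98,81.47) → (51.49,23.38) (closed)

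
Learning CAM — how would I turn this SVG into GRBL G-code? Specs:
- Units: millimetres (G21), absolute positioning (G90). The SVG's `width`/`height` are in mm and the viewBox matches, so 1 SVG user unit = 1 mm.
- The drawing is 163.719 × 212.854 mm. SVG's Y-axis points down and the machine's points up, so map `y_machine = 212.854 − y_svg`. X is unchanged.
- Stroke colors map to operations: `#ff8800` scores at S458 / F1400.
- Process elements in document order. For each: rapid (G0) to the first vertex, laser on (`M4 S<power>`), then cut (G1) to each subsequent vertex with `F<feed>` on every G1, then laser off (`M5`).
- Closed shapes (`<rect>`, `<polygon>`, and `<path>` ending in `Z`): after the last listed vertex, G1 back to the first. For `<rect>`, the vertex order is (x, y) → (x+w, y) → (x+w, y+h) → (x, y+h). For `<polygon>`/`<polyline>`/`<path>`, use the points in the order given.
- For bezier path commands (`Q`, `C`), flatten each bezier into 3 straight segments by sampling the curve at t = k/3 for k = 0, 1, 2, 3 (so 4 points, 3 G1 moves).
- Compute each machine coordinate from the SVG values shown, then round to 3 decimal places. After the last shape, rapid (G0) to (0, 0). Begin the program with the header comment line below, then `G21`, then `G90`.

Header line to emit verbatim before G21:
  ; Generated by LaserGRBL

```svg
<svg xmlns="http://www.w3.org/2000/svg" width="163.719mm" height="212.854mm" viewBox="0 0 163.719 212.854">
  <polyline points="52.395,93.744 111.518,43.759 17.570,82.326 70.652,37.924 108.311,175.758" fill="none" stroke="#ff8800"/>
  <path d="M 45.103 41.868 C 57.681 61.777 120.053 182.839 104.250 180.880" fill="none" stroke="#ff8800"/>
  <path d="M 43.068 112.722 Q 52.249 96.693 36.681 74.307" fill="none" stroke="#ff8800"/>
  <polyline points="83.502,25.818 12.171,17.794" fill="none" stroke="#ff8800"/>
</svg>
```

; Generated by LaserGRBL
G21
G90
G0 X52.395 Y119.110
M4 S458
G1 X111.518 Y169.095 F1400
G1 X17.570 Y130.528 F1400
G1 X70.652 Y174.930 F1400
G1 X108.311 Y37.096 F1400
M5
G0 X45.103 Y170.986
M4 S458
G1 X69.539 Y125.662 F1400
G1 X98.734 Y62.719 F1400
G1 X104.250 Y31.974 F1400
M5
G0 X43.068 Y100.132
M4 S458
G1 X46.439 Y111.524 F1400
G1 X44.310 Y124.329 F1400
G1 X36.681 Y138.547 F1400
M5
G0 X83.502 Y187.036
M4 S458
G1 X12.171 Y195.060 F1400
M5
G0 X0.000 Y0.000

Since the viewBox matches the mm dimensions, user units are millimetres directly. The only transform is the Y-flip y_m = 212.854 − y_svg.

Shape 1 is a open polyline drawn with `<polyline>`. Its stroke #ff8800 means score at S458, F1400. After flipping Y the toolpath is (52.395,119.110) → (111.518,169.095) → (17.570,130.528) → (70.652,174.930) → (108.311,37.096).

Shape 2 is a cubic bezier drawn with `<path>`. Its stroke #ff8800 means score at S458, F1400. After flipping Y the toolpath is (45.103,170.986) → (69.539,125.662) → (98.734,62.719) → (104.250,31.974).

Shape 3 is a quadratic bezier drawn with `<path>`. Its stroke #ff8800 means score at S458, F1400. After flipping Y the toolpath is (43.068,100.132) → (46.439,111.524) → (44.310,124.329) → (36.681,138.547).

Shape 4 is a line segment drawn with `<polyline>`. Its stroke #ff8800 means score at S458, F1400. After flipping Y the toolpath is (83.502,187.036) → (12.171,195.060).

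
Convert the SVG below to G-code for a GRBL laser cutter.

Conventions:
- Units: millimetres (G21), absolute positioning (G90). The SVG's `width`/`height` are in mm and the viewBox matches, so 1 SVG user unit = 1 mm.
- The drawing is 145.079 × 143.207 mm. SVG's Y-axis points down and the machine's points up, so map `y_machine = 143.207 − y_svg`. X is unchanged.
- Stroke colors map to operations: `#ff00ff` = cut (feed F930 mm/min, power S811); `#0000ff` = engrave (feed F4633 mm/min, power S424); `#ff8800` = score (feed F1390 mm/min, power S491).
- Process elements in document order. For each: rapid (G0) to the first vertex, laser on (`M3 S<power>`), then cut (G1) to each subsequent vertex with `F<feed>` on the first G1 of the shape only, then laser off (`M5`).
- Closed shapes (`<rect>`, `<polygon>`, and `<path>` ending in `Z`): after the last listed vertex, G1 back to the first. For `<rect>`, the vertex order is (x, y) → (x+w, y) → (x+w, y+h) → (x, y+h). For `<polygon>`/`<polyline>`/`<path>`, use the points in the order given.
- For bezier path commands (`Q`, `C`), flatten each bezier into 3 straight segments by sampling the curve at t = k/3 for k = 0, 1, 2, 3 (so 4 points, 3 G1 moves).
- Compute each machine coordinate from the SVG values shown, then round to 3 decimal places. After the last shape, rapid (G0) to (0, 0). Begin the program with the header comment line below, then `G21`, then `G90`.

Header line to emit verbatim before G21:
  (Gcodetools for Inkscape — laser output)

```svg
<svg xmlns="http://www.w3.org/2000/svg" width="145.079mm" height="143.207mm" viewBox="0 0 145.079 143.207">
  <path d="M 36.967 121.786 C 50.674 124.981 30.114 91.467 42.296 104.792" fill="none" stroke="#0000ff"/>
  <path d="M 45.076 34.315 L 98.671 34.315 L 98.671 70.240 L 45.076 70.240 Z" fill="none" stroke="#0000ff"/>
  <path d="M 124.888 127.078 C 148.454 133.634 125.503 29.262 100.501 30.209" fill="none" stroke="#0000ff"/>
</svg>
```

(Gcodetools for Inkscape — laser output)
G21
G90
G0 X36.967 Y21.421
M3 S424
G1 X41.733 Y27.368 F4633
G1 X38.546 Y39.221
G1 X42.296 Y38.415
M5
G0 X45.076 Y108.892
M3 S424
G1 X98.671 Y108.892 F4633
G1 X98.671 Y72.967
G1 X45.076 Y72.967
G1 X45.076 Y108.892
M5
G0 X124.888 Y16.129
M3 S424
G1 X134.595 Y38.540 F4633
G1 X123.172 Y86.848
G1 X100.501 Y112.998
M5
G0 X0.000 Y0.000

viewBox `0 0 145.079 143.207` with mm width/height → 1 unit = 1 mm. Flip: y_m = 143.207 − y_svg.

**Shape 1** — `<path>` cubic bezier, stroke `#0000ff` → engrave (S424, F4633). Control points (SVG): P0=(36.967,121.786), P1=(50.674,124.981), P2=(30.114,91.467), P3=(42.296,104.792); sampled at t=k/3. Machine vertices: (36.967,21.421) → (41.733,27.368) → (38.546,39.221) → (42.296,38.415). Open path.

**Shape 2** — `<path>` rectangle, stroke `#0000ff` → engrave (S424, F4633). Machine vertices: (45.076,108.892) → (98.671,108.892) → (98.671,72.967) → (45.076,72.967) → (45.076,108.892). Closed: final G1 returns to the first vertex.

**Shape 3** — `<path>` cubic bezier, stroke `#0000ff` → engrave (S424, F4633). Control points (SVG): P0=(124.888,127.078), P1=(148.454,133.634), P2=(125.503,29.262), P3=(100.501,30.209); sampled at t=k/3. Machine vertices: (124.888,16.129) → (134.595,38.540) → (123.172,86.848) → (100.501,112.998). Open path.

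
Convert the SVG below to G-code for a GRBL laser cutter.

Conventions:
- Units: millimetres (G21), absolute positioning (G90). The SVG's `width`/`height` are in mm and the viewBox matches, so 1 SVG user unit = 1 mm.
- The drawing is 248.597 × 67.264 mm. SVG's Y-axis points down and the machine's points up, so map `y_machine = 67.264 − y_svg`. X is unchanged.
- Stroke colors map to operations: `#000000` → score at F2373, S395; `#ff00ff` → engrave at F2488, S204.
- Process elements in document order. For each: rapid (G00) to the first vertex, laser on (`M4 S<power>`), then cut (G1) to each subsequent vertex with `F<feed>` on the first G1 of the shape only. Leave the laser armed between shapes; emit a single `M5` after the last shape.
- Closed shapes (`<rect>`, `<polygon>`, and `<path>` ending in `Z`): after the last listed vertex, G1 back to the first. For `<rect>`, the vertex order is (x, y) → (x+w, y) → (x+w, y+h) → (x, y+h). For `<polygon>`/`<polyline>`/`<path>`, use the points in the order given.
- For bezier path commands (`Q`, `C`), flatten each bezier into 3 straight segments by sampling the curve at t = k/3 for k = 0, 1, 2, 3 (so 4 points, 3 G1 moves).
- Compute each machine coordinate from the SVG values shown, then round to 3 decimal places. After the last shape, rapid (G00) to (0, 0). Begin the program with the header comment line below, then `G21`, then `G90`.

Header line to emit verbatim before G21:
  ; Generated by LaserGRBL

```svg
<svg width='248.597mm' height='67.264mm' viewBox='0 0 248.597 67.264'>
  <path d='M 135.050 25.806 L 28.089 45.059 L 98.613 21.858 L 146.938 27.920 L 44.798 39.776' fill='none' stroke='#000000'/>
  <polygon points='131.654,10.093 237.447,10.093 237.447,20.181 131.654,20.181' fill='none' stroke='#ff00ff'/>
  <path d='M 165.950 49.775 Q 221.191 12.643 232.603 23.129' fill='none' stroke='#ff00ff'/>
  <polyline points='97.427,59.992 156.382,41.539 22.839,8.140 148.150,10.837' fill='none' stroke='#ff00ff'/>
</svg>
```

Since the viewBox matches the mm dimensions, user units are millimetres directly. The only transform is the Y-flip y_m = 67.264 − y_svg.

Shape 1 is a open polyline drawn with `<path>`. Its stroke #000000 means score at S395, F2373. After flipping Y the toolpath is (135.050,41.458) → (28.089,22.205) → (98.613,45.406) → (146.938,39.344) → (44.798,27.488).

Shape 2 is a rectangle drawn with `<polygon>`. Its stroke #ff00ff means engrave at S204, F2488. After flipping Y the toolpath is (131.654,57.171) → (237.447,57.171) → (237.447,47.083) → (131.654,47.083) → (131.654,57.171), returning to the start.

Shape 3 is a quadratic bezier drawn with `<path>`. Its stroke #ff00ff means engrave at S204, F2488. After flipping Y the toolpath is (165.950,17.489) → (197.907,36.953) → (220.125,45.835) → (232.603,44.135).

Shape 4 is a open polyline drawn with `<polyline>`. Its stroke #ff00ff means engrave at S204, F2488. After flipping Y the toolpath is (97.427,7.272) → (156.382,25.725) → (22.839,59.124) → (148.150,56.427).

; Generated by LaserGRBL
G21
G90
G00 X135.050 Y41.458
M4 S395
G1 X28.089 Y22.205 F2373
G1 X98.613 Y45.406
G1 X146.938 Y39.344
G1 X44.798 Y27.488
G00 X131.654 Y57.171
M4 S204
G1 X237.447 Y57.171 F2488
G1 X237.447 Y47.083
G1 X131.654 Y47.083
G1 X131.654 Y57.171
G00 X165.950 Y17.489
M4 S204
G1 X197.907 Y36.953 F2488
G1 X220.125 Y45.835
G1 X232.603 Y44.135
G00 X97.427 Y7.272
M4 S204
G1 X156.382 Y25.725 F2488
G1 X22.839 Y59.124
G1 X148.150 Y56.427
M5
G00 X0.000 Y0.000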